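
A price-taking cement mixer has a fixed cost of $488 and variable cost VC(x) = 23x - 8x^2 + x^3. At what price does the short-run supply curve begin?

Short-run supply begins at min AVC. From VC = 23x - 8x^2 + x^3, AVC = 23 - 8x + x^2.
dAVC/dx = -8 + 2x = 0 gives x = 4. min AVC = 23 - 8·4 + 4^2 = 7.
The firm shuts down for any P below $7.

$7 per unit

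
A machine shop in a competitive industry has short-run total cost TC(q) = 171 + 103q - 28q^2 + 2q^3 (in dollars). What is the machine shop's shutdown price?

$5 per unit

The firm shuts down when price falls below the minimum of average variable cost. AVC = VC/q = 103 - 28q + 2q^2.
dAVC/dq = -28 + 4q = 0 gives q = 7. min AVC = 103 - 28·7 + 2·7^2 = 5.
The firm shuts down for any P below $5.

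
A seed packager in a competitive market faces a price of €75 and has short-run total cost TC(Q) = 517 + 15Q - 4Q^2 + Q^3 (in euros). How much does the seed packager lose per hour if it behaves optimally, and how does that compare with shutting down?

AVC = 15 - 4Q + Q^2 has its minimum €11 at Q = 2; price €75 clears that bar, so the firm operates.
With MC = 15 - 8Q + 3Q^2, P = MC on the upward-sloping part at Q* = 6.
TR = 75·6 = 450. TC = 517 + 162 = 679. Profit = 450 − 679 = -€229.
Shutting down would mean losing the fixed cost of €517, so operating at a loss of €229 is better by €288.

Profit = -€229 at Q = 6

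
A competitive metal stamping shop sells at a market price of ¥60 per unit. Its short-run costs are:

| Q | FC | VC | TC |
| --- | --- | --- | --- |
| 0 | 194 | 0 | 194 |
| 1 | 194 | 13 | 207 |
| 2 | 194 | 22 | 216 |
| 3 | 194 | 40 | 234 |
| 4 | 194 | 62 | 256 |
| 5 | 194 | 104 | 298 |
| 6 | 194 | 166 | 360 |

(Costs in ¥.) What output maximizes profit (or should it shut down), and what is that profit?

Q = 5; profit = ¥2

Profit at each row (π = 60Q − TC): Q=0: -194; Q=1: -147; Q=2: -96; Q=3: -54; Q=4: -16; Q=5: 2; Q=6: 0.
Profit is maximized at Q = 5. AVC there is 104/5 = ¥20.80 ≤ P, so producing beats shutting down (which would give -¥194).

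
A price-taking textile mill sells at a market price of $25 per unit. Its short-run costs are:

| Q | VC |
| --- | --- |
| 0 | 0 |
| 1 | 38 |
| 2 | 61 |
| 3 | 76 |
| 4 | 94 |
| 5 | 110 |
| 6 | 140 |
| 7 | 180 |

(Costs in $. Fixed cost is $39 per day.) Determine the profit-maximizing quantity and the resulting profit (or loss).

Profit at each row (π = 25Q − TC): Q=0: -39; Q=1: -52; Q=2: -50; Q=3: -40; Q=4: -33; Q=5: -24; Q=6: -29; Q=7: -44.
Profit is maximized at Q = 5. AVC there is 110/5 = $22 ≤ P, so producing beats shutting down (which would give -$39).

Q = 5; profit = -$24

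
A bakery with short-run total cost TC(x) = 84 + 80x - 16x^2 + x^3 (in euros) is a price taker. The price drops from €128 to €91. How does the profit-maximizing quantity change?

Output falls from 12 to 11

MC = 80 - 32x + 3x^2; the shutdown threshold is min AVC = €16 (at x = 8).
At P = €128 ≥ min AVC, set P = MC on the rising branch: x = 12.
At P = €91 ≥ min AVC, set P = MC: x = 11. The firm stays open but cuts output.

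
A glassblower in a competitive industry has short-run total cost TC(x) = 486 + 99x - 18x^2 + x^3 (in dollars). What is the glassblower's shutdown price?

Short-run supply begins at min AVC. From VC = 99x - 18x^2 + x^3, AVC = 99 - 18x + x^2.
At the minimum of AVC, MC = AVC. MC = 99 - 36x + 3x^2; setting MC = AVC gives 2x^2 - 18x = 0, so x = 9. min AVC = 18.
So the shutdown price is $18.

$18 per unit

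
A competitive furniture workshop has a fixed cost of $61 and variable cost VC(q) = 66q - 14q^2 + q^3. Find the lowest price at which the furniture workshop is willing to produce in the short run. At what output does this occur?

$17 per unit, at q = 7

Short-run supply begins at min AVC. From VC = 66q - 14q^2 + q^3, AVC = 66 - 14q + q^2.
dAVC/dq = -14 + 2q = 0 gives q = 7. min AVC = 66 - 14·7 + 7^2 = 17.
So the shutdown price is $17.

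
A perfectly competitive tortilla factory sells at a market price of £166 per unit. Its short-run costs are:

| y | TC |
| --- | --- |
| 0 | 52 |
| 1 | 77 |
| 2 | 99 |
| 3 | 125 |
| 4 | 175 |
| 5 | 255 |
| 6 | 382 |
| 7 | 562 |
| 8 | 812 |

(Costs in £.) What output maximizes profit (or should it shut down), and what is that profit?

Compute π = P·y − TC at each output: y=0: -52; y=1: 89; y=2: 233; y=3: 373; y=4: 489; y=5: 575; y=6: 614; y=7: 600; y=8: 516.
Profit is maximized at y = 6. AVC there is 330/6 = £55 ≤ P, so producing beats shutting down (which would give -£52).

y = 6; profit = £614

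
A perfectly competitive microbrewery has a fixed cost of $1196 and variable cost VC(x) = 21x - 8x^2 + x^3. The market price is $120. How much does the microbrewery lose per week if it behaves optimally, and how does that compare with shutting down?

Profit = -$386 at x = 9

AVC = 21 - 8x + x^2; min AVC = $5 at x = 4. Since P = $120 ≥ min AVC, the firm produces.
MC = 21 - 16x + 3x^2. Setting P = MC and taking the root on the rising branch gives x* = 9.
TR = 120·9 = 1080. TC = 1196 + 270 = 1466. Profit = 1080 − 1466 = -$386.
By producing, the firm covers all variable cost plus $810 of fixed cost; shutting down would lose the full $1196.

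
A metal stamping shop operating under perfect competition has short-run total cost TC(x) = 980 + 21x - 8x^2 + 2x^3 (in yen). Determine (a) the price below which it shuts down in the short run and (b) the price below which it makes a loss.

Shutdown price = ¥13; break-even price = ¥203

AVC = 21 - 8x + 2x^2; minimized at x = 2, giving min AVC = ¥13. That is the shutdown price.
ATC = 980/x + 21 - 8x + 2x^2. Setting dATC/dx = −980/x^2 − 8 + 4x = 0 gives x = 7 (since 4·7^3 − 8·7^2 = 980).
min ATC = 980/7 + 21 − 8·7 + 2·7^2 = ¥203. That is the break-even price.
For ¥13 ≤ P < ¥203 the firm produces at a loss; below ¥13 it shuts down.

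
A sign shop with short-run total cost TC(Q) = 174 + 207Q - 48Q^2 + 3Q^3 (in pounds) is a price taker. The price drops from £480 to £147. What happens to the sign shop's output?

MC = 207 - 96Q + 9Q^2; the shutdown threshold is min AVC = £15 (at Q = 8).
With P = £480 above the shutdown price, P = MC gives Q = 13.
At P = £147 ≥ min AVC, set P = MC: Q = 10. The firm stays open but cuts output.

Output falls from 13 to 10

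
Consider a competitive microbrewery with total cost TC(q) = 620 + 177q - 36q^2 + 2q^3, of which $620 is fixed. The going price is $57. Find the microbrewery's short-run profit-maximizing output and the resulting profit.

Profit = -$220 at q = 10

AVC = 177 - 36q + 2q^2; min AVC = $15 at q = 9. Since P = $57 ≥ min AVC, the firm produces.
MC = 177 - 72q + 6q^2. Setting P = MC and taking the root on the rising branch gives q* = 10.
TR = 57·10 = 570. TC = 620 + 170 = 790. Profit = 570 − 790 = -$220.
Shutting down would mean losing the fixed cost of $620, so operating at a loss of $220 is better by $400.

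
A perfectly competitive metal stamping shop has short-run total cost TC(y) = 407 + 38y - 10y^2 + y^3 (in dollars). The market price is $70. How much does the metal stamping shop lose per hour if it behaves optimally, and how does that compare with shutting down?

AVC = 38 - 10y + y^2 has its minimum $13 at y = 5; price $70 clears that bar, so the firm operates.
MC = 38 - 20y + 3y^2. Setting P = MC and taking the root on the rising branch gives y* = 8.
TR = 70·8 = 560. TC = 407 + 176 = 583. Profit = 560 − 583 = -$23.
That loss of $23 beats the $407 the firm would lose by shutting down; producing recovers $384 of fixed cost.

Profit = -$23 at y = 8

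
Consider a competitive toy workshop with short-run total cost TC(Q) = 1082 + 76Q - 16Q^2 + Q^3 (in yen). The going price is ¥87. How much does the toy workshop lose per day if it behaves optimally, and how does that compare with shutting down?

Profit = -¥356 at Q = 11

AVC = 76 - 16Q + Q^2; min AVC = ¥12 at Q = 8. Since P = ¥87 ≥ min AVC, the firm produces.
With MC = 76 - 32Q + 3Q^2, P = MC on the upward-sloping part at Q* = 11.
TR = 87·11 = 957. TC = 1082 + 231 = 1313. Profit = 957 − 1313 = -¥356.
Shutting down would mean losing the fixed cost of ¥1082, so operating at a loss of ¥356 is better by ¥726.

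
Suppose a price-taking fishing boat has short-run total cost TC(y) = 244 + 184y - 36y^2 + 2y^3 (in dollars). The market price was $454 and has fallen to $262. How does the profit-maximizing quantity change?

Output falls from 15 to 13

MC = 184 - 72y + 6y^2; the shutdown threshold is min AVC = $22 (at y = 9).
At P = $454 ≥ min AVC, set P = MC on the rising branch: y = 15.
At P = $262 ≥ min AVC, set P = MC: y = 13. The firm stays open but cuts output.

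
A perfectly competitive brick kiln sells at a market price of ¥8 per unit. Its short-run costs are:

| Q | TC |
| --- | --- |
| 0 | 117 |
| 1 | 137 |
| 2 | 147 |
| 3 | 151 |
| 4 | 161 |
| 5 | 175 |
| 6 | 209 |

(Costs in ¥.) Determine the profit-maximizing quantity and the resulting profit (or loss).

Q = 0 (shut down); profit = -¥117

Compute π = P·Q − TC at each output: Q=0: -117; Q=1: -129; Q=2: -131; Q=3: -127; Q=4: -129; Q=5: -135; Q=6: -161.
Profit is highest at Q = 0. Equivalently, the lowest AVC in the table is 44/4 ≈ ¥11 at Q = 4, and P = ¥8 falls below it — price never covers variable cost, so the firm shuts down and loses only its fixed cost.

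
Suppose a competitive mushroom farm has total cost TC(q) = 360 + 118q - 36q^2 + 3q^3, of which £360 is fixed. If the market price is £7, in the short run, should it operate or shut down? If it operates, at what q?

Shut down

Variable cost is VC = 118q - 36q^2 + 3q^3, so AVC = VC/q = 118 - 36q + 3q^2 and MC = dTC/dq = 118 - 72q + 9q^2.
The AVC parabola has its vertex at q = 36/6 = 6, where AVC = 118 - 36·6 + 3·6^2 = £10.
P = £7 lies below min AVC = £10; no output level covers variable cost.
Shutting down limits the loss to fixed cost, £360.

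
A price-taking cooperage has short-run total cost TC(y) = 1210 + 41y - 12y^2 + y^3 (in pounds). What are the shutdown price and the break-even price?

Shutdown price = £5; break-even price = £140

Shutdown price = min AVC. AVC = 41 - 12y + y^2, with vertex at y = 6 and minimum £5.
ATC = 1210/y + 41 - 12y + y^2. Setting dATC/dy = −1210/y^2 − 12 + 2y = 0 gives y = 11 (since 2·11^3 − 12·11^2 = 1210).
min ATC = 1210/11 + 41 − 12·11 + 11^2 = £140. That is the break-even price.
For £5 ≤ P < £140 the firm produces at a loss; below £5 it shuts down.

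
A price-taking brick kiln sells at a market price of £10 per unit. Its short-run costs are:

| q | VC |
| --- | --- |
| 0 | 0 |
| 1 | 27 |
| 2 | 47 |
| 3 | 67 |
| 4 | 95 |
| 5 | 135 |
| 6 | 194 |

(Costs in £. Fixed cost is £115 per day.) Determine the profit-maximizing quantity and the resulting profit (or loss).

Profit at each row (π = 10q − TC): q=0: -115; q=1: -132; q=2: -142; q=3: -152; q=4: -170; q=5: -200; q=6: -249.
Profit is highest at q = 0. Equivalently, the lowest AVC in the table is 67/3 ≈ £22.33 at q = 3, and P = £10 falls below it — price never covers variable cost, so the firm shuts down and loses only its fixed cost.

q = 0 (shut down); profit = -£115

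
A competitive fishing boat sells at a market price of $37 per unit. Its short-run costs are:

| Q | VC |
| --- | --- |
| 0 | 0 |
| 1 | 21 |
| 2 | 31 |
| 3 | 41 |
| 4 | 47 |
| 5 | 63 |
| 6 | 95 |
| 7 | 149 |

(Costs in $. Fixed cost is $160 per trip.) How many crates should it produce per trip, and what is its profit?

Q = 6; profit = -$33

Tabulate TR − TC: Q=0: -160; Q=1: -144; Q=2: -117; Q=3: -90; Q=4: -59; Q=5: -38; Q=6: -33; Q=7: -50.
Profit is maximized at Q = 6. AVC there is 95/6 = $15.83 ≤ P, so producing beats shutting down (which would give -$160).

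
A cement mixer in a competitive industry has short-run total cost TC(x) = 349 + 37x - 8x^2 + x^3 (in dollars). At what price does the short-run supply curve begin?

The shutdown price is the minimum of AVC. VC = 37x - 8x^2 + x^3, so AVC = 37 - 8x + x^2.
At the minimum of AVC, MC = AVC. MC = 37 - 16x + 3x^2; setting MC = AVC gives 2x^2 - 8x = 0, so x = 4. min AVC = 21.
So the shutdown price is $21.

$21 per unit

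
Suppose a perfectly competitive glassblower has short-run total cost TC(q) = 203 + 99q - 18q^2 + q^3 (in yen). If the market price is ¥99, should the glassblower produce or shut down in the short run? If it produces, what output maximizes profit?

Produce at q = 12

From TC, MC = TC'(q) = 99 - 36q + 3q^2 and AVC = VC/q = 99 - 18q + q^2.
AVC is minimized where dAVC/dq = -18 + 2q = 0, at q = 9; min AVC = 99 - 18·9 + 9^2 = ¥18.
P = ¥99 exceeds min AVC = ¥18, so the firm stays open.
Solving P = MC: -36q + 3q^2 = 0 ⇒ q = 0 or 12. On the upward-sloping branch, q* = 12.
Check: AVC at q = 12 is ¥27 ≤ P, so revenue covers variable cost.
Profit = P·q − TC = 99·12 − 527 = ¥661.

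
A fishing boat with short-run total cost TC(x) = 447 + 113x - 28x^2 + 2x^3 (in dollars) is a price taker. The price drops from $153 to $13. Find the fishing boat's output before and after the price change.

Output falls from 10 to 0 (the firm shuts down)

AVC = 113 - 28x + 2x^2, minimized at x = 7 where min AVC = $15. MC = 113 - 56x + 6x^2.
At P = $153 ≥ min AVC, set P = MC on the rising branch: x = 10.
At P = $13 < min AVC = $15, price no longer covers variable cost at any output, so the firm shuts down: x = 0.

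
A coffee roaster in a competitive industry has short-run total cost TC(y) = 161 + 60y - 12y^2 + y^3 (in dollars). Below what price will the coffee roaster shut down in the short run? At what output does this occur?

$24 per unit, at y = 6

The shutdown price is the minimum of AVC. VC = 60y - 12y^2 + y^3, so AVC = 60 - 12y + y^2.
dAVC/dy = -12 + 2y = 0 gives y = 6. min AVC = 60 - 12·6 + 6^2 = 24.
For P < $24 the firm produces nothing.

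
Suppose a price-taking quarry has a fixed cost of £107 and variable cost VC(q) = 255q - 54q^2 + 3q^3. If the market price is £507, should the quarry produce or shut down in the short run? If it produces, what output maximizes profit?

Variable cost is VC = 255q - 54q^2 + 3q^3, so AVC = VC/q = 255 - 54q + 3q^2 and MC = dTC/dq = 255 - 108q + 9q^2.
The AVC parabola has its vertex at q = 54/6 = 9, where AVC = 255 - 54·9 + 3·9^2 = £12.
Since P = £507 ≥ min AVC = £12, price covers variable cost and the firm should produce.
P = MC gives -252 - 108q + 9q^2 = 0, with roots -2 and 14. Take the larger (rising MC): q* = 14.
Check: AVC at q = 14 is £87 ≤ P, so revenue covers variable cost.
Profit = P·q − TC = 507·14 − 1325 = £5773.

Produce at q = 14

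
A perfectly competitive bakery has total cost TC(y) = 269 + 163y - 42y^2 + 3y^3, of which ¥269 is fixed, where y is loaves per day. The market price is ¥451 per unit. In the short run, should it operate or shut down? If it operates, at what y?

Produce at y = 12

Strip out fixed cost: VC = 163y - 42y^2 + 3y^3. Then AVC = 163 - 42y + 3y^2 and MC = 163 - 84y + 9y^2.
The AVC parabola has its vertex at y = 42/6 = 7, where AVC = 163 - 42·7 + 3·7^2 = ¥16.
Because ¥451 ≥ ¥16, revenue can cover variable cost; the firm operates.
Solving P = MC: -288 - 84y + 9y^2 = 0 ⇒ y = -8/3 or 12. On the upward-sloping branch, y* = 12.
Check: AVC at y = 12 is ¥91 ≤ P, so revenue covers variable cost.
Profit = P·y − TC = 451·12 − 1361 = ¥4051.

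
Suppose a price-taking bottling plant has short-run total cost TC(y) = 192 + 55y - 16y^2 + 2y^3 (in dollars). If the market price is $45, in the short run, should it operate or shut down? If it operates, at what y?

Produce at y = 5

From TC, MC = TC'(y) = 55 - 32y + 6y^2 and AVC = VC/y = 55 - 16y + 2y^2.
The AVC parabola has its vertex at y = 16/4 = 4, where AVC = 55 - 16·4 + 2·4^2 = $23.
Since P = $45 ≥ min AVC = $23, price covers variable cost and the firm should produce.
Solving P = MC: 10 - 32y + 6y^2 = 0 ⇒ y = 1/3 or 5. On the upward-sloping branch, y* = 5.
Check: AVC at y = 5 is $25 ≤ P, so revenue covers variable cost.
Profit = P·y − TC = 45·5 − 317 = -$92, a loss, but smaller than the $192 fixed cost the firm would lose by shutting down.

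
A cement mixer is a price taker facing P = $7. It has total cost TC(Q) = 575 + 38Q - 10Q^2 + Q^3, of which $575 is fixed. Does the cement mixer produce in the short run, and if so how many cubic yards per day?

Variable cost is VC = 38Q - 10Q^2 + Q^3, so AVC = VC/Q = 38 - 10Q + Q^2 and MC = dTC/dQ = 38 - 20Q + 3Q^2.
AVC is minimized where dAVC/dQ = -10 + 2Q = 0, at Q = 5; min AVC = 38 - 10·5 + 5^2 = $13.
With P < min AVC ($7 < $13), every unit sold adds to the loss.
The firm minimizes its loss by shutting down and losing only its fixed cost of $575.

Shut down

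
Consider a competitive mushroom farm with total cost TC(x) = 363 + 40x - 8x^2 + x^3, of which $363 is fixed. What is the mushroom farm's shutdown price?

$24 per unit

The shutdown price is the minimum of AVC. VC = 40x - 8x^2 + x^3, so AVC = 40 - 8x + x^2.
dAVC/dx = -8 + 2x = 0 gives x = 4. min AVC = 40 - 8·4 + 4^2 = 24.
For P < $24 the firm produces nothing.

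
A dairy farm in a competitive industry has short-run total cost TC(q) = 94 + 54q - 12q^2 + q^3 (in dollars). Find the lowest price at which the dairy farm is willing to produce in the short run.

$18 per unit

Short-run supply begins at min AVC. From VC = 54q - 12q^2 + q^3, AVC = 54 - 12q + q^2.
dAVC/dq = -12 + 2q = 0 gives q = 6. min AVC = 54 - 12·6 + 6^2 = 18.
The firm shuts down for any P below $18.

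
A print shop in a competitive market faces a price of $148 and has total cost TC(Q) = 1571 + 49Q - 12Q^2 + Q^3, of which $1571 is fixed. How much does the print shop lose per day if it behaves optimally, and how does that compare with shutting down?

AVC = 49 - 12Q + Q^2; min AVC = $13 at Q = 6. Since P = $148 ≥ min AVC, the firm produces.
With MC = 49 - 24Q + 3Q^2, P = MC on the upward-sloping part at Q* = 11.
TR = 148·11 = 1628. TC = 1571 + 418 = 1989. Profit = 1628 − 1989 = -$361.
Shutting down would mean losing the fixed cost of $1571, so operating at a loss of $361 is better by $1210.

Profit = -$361 at Q = 11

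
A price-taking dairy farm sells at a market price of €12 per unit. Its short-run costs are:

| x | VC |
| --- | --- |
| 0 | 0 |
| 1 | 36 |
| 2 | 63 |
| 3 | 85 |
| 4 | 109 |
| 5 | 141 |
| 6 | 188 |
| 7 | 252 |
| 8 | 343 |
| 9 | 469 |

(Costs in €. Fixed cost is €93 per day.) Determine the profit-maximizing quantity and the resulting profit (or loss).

Profit at each row (π = 12x − TC): x=0: -93; x=1: -117; x=2: -132; x=3: -142; x=4: -154; x=5: -174; x=6: -209; x=7: -261; x=8: -340; x=9: -454.
Profit is highest at x = 0. Equivalently, the lowest AVC in the table is 109/4 ≈ €27.25 at x = 4, and P = €12 falls below it — price never covers variable cost, so the firm shuts down and loses only its fixed cost.

x = 0 (shut down); profit = -€93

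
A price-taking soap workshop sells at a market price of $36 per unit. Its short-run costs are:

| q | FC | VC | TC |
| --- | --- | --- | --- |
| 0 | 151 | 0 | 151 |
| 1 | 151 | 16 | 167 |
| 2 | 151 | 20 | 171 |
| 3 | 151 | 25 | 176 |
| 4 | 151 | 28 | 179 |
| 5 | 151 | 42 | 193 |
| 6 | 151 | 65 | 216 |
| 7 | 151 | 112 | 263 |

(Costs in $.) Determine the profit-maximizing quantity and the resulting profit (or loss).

Compute π = P·q − TC at each output: q=0: -151; q=1: -131; q=2: -99; q=3: -68; q=4: -35; q=5: -13; q=6: 0; q=7: -11.
Profit is maximized at q = 6. AVC there is 65/6 = $10.83 ≤ P, so producing beats shutting down (which would give -$151).

q = 6; profit = $0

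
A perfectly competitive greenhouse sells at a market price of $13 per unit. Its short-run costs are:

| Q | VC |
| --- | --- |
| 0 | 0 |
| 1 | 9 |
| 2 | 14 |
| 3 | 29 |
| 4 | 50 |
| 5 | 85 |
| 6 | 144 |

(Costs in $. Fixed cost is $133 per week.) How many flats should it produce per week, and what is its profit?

Q = 2; profit = -$121

Profit at each row (π = 13Q − TC): Q=0: -133; Q=1: -129; Q=2: -121; Q=3: -123; Q=4: -131; Q=5: -153; Q=6: -199.
Profit is maximized at Q = 2. AVC there is 14/2 = $7 ≤ P, so producing beats shutting down (which would give -$133).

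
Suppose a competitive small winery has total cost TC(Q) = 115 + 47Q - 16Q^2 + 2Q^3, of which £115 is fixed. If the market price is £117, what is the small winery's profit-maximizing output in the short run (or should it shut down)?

Strip out fixed cost: VC = 47Q - 16Q^2 + 2Q^3. Then AVC = 47 - 16Q + 2Q^2 and MC = 47 - 32Q + 6Q^2.
AVC is minimized where dAVC/dQ = -16 + 4Q = 0, at Q = 4; min AVC = 47 - 16·4 + 2·4^2 = £15.
Since P = £117 ≥ min AVC = £15, price covers variable cost and the firm should produce.
Set P = MC: 117 = 47 - 32Q + 6Q^2 → -70 - 32Q + 6Q^2 = 0. The roots are Q = -5/3 and Q = 7; the profit-maximizing output is on the rising part of MC, so Q* = 7.
Check: AVC at Q = 7 is £33 ≤ P, so revenue covers variable cost.
Profit = P·Q − TC = 117·7 − 346 = £473.

Produce at Q = 7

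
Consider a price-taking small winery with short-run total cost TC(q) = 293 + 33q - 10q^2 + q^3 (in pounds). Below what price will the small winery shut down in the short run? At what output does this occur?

Short-run supply begins at min AVC. From VC = 33q - 10q^2 + q^3, AVC = 33 - 10q + q^2.
dAVC/dq = -10 + 2q = 0 gives q = 5. min AVC = 33 - 10·5 + 5^2 = 8.
The firm shuts down for any P below £8.

£8 per unit, at q = 5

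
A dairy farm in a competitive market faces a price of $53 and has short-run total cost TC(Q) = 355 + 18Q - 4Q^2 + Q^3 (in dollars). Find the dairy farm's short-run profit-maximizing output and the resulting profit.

Profit = -$205 at Q = 5

AVC = 18 - 4Q + Q^2 has its minimum $14 at Q = 2; price $53 clears that bar, so the firm operates.
With MC = 18 - 8Q + 3Q^2, P = MC on the upward-sloping part at Q* = 5.
TR = 53·5 = 265. TC = 355 + 115 = 470. Profit = 265 − 470 = -$205.
By producing, the firm covers all variable cost plus $150 of fixed cost; shutting down would lose the full $355.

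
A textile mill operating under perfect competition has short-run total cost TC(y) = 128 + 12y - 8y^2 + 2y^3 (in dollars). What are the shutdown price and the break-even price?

Shutdown price = $4; break-even price = $44

AVC = 12 - 8y + 2y^2; minimized at y = 2, giving min AVC = $4. That is the shutdown price.
ATC = 128/y + 12 - 8y + 2y^2. Setting dATC/dy = −128/y^2 − 8 + 4y = 0 gives y = 4 (since 4·4^3 − 8·4^2 = 128).
min ATC = 128/4 + 12 − 8·4 + 2·4^2 = $44. That is the break-even price.
Between these two prices the firm operates at a loss; above $44 it earns a profit.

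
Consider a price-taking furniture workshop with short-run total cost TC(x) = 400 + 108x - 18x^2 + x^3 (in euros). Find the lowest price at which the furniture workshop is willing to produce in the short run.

The shutdown price is the minimum of AVC. VC = 108x - 18x^2 + x^3, so AVC = 108 - 18x + x^2.
dAVC/dx = -18 + 2x = 0 gives x = 9. min AVC = 108 - 18·9 + 9^2 = 27.
The firm shuts down for any P below €27.

€27 per unit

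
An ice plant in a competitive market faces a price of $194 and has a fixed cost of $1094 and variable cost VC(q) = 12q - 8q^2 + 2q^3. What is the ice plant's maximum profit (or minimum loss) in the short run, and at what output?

Profit = -$114 at q = 7

AVC = 12 - 8q + 2q^2 has its minimum $4 at q = 2; price $194 clears that bar, so the firm operates.
MC = 12 - 16q + 6q^2. Setting P = MC and taking the root on the rising branch gives q* = 7.
TR = 194·7 = 1358. TC = 1094 + 378 = 1472. Profit = 1358 − 1472 = -$114.
That loss of $114 beats the $1094 the firm would lose by shutting down; producing recovers $980 of fixed cost.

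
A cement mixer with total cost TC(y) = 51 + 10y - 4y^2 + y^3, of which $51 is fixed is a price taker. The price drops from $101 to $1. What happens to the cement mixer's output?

Output falls from 7 to 0 (the firm shuts down)

MC = 10 - 8y + 3y^2; the shutdown threshold is min AVC = $6 (at y = 2).
At P = $101 ≥ min AVC, set P = MC on the rising branch: y = 7.
At P = $1 < min AVC = $6, price no longer covers variable cost at any output, so the firm shuts down: y = 0.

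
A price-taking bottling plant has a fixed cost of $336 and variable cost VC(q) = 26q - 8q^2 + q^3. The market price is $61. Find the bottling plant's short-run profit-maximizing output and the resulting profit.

AVC = 26 - 8q + q^2 has its minimum $10 at q = 4; price $61 clears that bar, so the firm operates.
With MC = 26 - 16q + 3q^2, P = MC on the upward-sloping part at q* = 7.
TR = 61·7 = 427. TC = 336 + 133 = 469. Profit = 427 − 469 = -$42.
That loss of $42 beats the $336 the firm would lose by shutting down; producing recovers $294 of fixed cost.

Profit = -$42 at q = 7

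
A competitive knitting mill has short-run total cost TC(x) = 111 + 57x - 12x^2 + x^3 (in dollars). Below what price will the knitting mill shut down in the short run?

The firm shuts down when price falls below the minimum of average variable cost. AVC = VC/x = 57 - 12x + x^2.
dAVC/dx = -12 + 2x = 0 gives x = 6. min AVC = 57 - 12·6 + 6^2 = 21.
So the shutdown price is $21.

$21 per unit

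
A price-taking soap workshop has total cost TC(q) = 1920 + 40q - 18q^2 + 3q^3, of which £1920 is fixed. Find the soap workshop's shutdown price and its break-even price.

Shutdown price = £13; break-even price = £328

AVC = 40 - 18q + 3q^2; minimized at q = 3, giving min AVC = £13. That is the shutdown price.
ATC = 1920/q + 40 - 18q + 3q^2. Setting dATC/dq = −1920/q^2 − 18 + 6q = 0 gives q = 8 (since 6·8^3 − 18·8^2 = 1920).
min ATC = 1920/8 + 40 − 18·8 + 3·8^2 = £328. That is the break-even price.
For £13 ≤ P < £328 the firm produces at a loss; below £13 it shuts down.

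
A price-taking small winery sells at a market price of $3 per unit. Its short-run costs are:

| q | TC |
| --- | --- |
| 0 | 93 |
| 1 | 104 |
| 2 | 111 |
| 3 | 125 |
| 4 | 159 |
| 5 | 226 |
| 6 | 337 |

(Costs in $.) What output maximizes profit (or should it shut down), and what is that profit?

q = 0 (shut down); profit = -$93

Profit at each row (π = 3q − TC): q=0: -93; q=1: -101; q=2: -105; q=3: -116; q=4: -147; q=5: -211; q=6: -319.
Profit is highest at q = 0. Equivalently, the lowest AVC in the table is 18/2 ≈ $9 at q = 2, and P = $3 falls below it — price never covers variable cost, so the firm shuts down and loses only its fixed cost.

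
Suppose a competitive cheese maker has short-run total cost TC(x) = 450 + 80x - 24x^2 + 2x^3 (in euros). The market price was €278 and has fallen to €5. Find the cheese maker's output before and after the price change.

MC = 80 - 48x + 6x^2; the shutdown threshold is min AVC = €8 (at x = 6).
At P = €278 ≥ min AVC, set P = MC on the rising branch: x = 11.
At P = €5 < min AVC = €8, price no longer covers variable cost at any output, so the firm shuts down: x = 0.

Output falls from 11 to 0 (the firm shuts down)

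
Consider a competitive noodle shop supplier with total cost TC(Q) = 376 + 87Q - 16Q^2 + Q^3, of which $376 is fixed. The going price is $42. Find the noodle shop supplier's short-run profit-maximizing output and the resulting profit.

Profit = -$214 at Q = 9

AVC = 87 - 16Q + Q^2; min AVC = $23 at Q = 8. Since P = $42 ≥ min AVC, the firm produces.
With MC = 87 - 32Q + 3Q^2, P = MC on the upward-sloping part at Q* = 9.
TR = 42·9 = 378. TC = 376 + 216 = 592. Profit = 378 − 592 = -$214.
Shutting down would mean losing the fixed cost of $376, so operating at a loss of $214 is better by $162.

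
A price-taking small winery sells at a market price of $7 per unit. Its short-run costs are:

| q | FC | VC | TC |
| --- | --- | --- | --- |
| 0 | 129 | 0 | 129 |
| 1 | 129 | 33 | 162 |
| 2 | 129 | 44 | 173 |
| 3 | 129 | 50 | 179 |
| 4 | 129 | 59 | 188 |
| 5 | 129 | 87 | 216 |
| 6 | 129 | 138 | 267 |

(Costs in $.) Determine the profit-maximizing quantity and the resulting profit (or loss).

Tabulate TR − TC: q=0: -129; q=1: -155; q=2: -159; q=3: -158; q=4: -160; q=5: -181; q=6: -225.
Profit is highest at q = 0. Equivalently, the lowest AVC in the table is 59/4 ≈ $14.75 at q = 4, and P = $7 falls below it — price never covers variable cost, so the firm shuts down and loses only its fixed cost.

q = 0 (shut down); profit = -$129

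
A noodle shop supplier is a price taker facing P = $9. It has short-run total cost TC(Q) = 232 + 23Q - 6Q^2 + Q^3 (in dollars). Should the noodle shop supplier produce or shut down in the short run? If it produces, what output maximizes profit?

Shut down

Variable cost is VC = 23Q - 6Q^2 + Q^3, so AVC = VC/Q = 23 - 6Q + Q^2 and MC = dTC/dQ = 23 - 12Q + 3Q^2.
AVC is minimized where dAVC/dQ = -6 + 2Q = 0, at Q = 3; min AVC = 23 - 6·3 + 3^2 = $14.
Since P = $9 < min AVC = $14, price fails to cover variable cost at any output.
Best response: produce nothing and absorb the $232 fixed cost.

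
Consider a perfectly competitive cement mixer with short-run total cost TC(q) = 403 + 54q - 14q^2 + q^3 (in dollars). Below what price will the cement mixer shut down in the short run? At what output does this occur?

Short-run supply begins at min AVC. From VC = 54q - 14q^2 + q^3, AVC = 54 - 14q + q^2.
dAVC/dq = -14 + 2q = 0 gives q = 7. min AVC = 54 - 14·7 + 7^2 = 5.
For P < $5 the firm produces nothing.

$5 per unit, at q = 7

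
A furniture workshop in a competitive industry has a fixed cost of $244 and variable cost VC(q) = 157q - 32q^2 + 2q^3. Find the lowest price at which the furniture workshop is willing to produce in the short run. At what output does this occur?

The shutdown price is the minimum of AVC. VC = 157q - 32q^2 + 2q^3, so AVC = 157 - 32q + 2q^2.
At the minimum of AVC, MC = AVC. MC = 157 - 64q + 6q^2; setting MC = AVC gives 4q^2 - 32q = 0, so q = 8. min AVC = 29.
So the shutdown price is $29.

$29 per unit, at q = 8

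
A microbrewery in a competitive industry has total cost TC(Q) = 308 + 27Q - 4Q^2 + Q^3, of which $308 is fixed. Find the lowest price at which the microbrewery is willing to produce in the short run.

The firm shuts down when price falls below the minimum of average variable cost. AVC = VC/Q = 27 - 4Q + Q^2.
At the minimum of AVC, MC = AVC. MC = 27 - 8Q + 3Q^2; setting MC = AVC gives 2Q^2 - 4Q = 0, so Q = 2. min AVC = 23.
So the shutdown price is $23.

$23 per unit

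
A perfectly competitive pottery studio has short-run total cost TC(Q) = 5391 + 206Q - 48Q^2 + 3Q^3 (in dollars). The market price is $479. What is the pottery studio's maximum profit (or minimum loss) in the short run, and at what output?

Profit = -$321 at Q = 13

AVC = 206 - 48Q + 3Q^2 has its minimum $14 at Q = 8; price $479 clears that bar, so the firm operates.
MC = 206 - 96Q + 9Q^2. Setting P = MC and taking the root on the rising branch gives Q* = 13.
TR = 479·13 = 6227. TC = 5391 + 1157 = 6548. Profit = 6227 − 6548 = -$321.
Shutting down would mean losing the fixed cost of $5391, so operating at a loss of $321 is better by $5070.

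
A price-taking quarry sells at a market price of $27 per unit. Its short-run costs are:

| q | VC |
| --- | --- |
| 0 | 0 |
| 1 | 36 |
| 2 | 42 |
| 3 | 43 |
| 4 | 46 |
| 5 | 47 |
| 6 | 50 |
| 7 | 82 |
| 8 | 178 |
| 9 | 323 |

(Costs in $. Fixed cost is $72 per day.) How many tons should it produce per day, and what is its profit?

Tabulate TR − TC: q=0: -72; q=1: -81; q=2: -60; q=3: -34; q=4: -10; q=5: 16; q=6: 40; q=7: 35; q=8: -34; q=9: -152.
Profit is maximized at q = 6. AVC there is 50/6 = $8.33 ≤ P, so producing beats shutting down (which would give -$72).

q = 6; profit = $40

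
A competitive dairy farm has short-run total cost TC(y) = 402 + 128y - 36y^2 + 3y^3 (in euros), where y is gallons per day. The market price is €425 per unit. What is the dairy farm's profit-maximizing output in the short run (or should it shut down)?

Produce at y = 11

Strip out fixed cost: VC = 128y - 36y^2 + 3y^3. Then AVC = 128 - 36y + 3y^2 and MC = 128 - 72y + 9y^2.
The AVC parabola has its vertex at y = 36/6 = 6, where AVC = 128 - 36·6 + 3·6^2 = €20.
Because €425 ≥ €20, revenue can cover variable cost; the firm operates.
Solving P = MC: -297 - 72y + 9y^2 = 0 ⇒ y = -3 or 11. On the upward-sloping branch, y* = 11.
Check: AVC at y = 11 is €95 ≤ P, so revenue covers variable cost.
Profit = P·y − TC = 425·11 − 1447 = €3228.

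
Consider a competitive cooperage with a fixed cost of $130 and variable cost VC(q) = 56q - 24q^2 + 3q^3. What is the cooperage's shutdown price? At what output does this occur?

The firm shuts down when price falls below the minimum of average variable cost. AVC = VC/q = 56 - 24q + 3q^2.
At the minimum of AVC, MC = AVC. MC = 56 - 48q + 9q^2; setting MC = AVC gives 6q^2 - 24q = 0, so q = 4. min AVC = 8.
The firm shuts down for any P below $8.

$8 per unit, at q = 4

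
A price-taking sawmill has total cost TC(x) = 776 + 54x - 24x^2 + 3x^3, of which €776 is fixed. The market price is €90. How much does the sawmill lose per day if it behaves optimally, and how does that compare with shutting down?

Profit = -€344 at x = 6

AVC = 54 - 24x + 3x^2; min AVC = €6 at x = 4. Since P = €90 ≥ min AVC, the firm produces.
MC = 54 - 48x + 9x^2. Setting P = MC and taking the root on the rising branch gives x* = 6.
TR = 90·6 = 540. TC = 776 + 108 = 884. Profit = 540 − 884 = -€344.
That loss of €344 beats the €776 the firm would lose by shutting down; producing recovers €432 of fixed cost.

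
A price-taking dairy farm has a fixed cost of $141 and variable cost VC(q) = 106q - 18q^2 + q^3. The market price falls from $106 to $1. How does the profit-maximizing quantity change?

Output falls from 12 to 0 (the firm shuts down)

MC = 106 - 36q + 3q^2; the shutdown threshold is min AVC = $25 (at q = 9).
At P = $106 ≥ min AVC, set P = MC on the rising branch: q = 12.
At P = $1 < min AVC = $25, price no longer covers variable cost at any output, so the firm shuts down: q = 0.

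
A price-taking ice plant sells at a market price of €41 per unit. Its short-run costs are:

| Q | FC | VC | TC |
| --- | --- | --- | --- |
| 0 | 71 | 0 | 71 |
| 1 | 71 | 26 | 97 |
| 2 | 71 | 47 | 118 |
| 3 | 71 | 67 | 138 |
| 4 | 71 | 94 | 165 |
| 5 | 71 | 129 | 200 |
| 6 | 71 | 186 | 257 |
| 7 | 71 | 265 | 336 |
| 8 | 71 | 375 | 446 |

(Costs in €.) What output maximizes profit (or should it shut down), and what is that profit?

Compute π = P·Q − TC at each output: Q=0: -71; Q=1: -56; Q=2: -36; Q=3: -15; Q=4: -1; Q=5: 5; Q=6: -11; Q=7: -49; Q=8: -118.
Profit is maximized at Q = 5. AVC there is 129/5 = €25.80 ≤ P, so producing beats shutting down (which would give -€71).

Q = 5; profit = €5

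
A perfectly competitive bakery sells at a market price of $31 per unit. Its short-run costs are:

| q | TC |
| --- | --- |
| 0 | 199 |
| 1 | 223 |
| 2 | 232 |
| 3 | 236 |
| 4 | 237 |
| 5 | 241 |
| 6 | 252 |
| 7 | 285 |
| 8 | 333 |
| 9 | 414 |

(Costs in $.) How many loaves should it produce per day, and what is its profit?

q = 6; profit = -$66

Compute π = P·q − TC at each output: q=0: -199; q=1: -192; q=2: -170; q=3: -143; q=4: -113; q=5: -86; q=6: -66; q=7: -68; q=8: -85; q=9: -135.
Profit is maximized at q = 6. AVC there is 53/6 = $8.83 ≤ P, so producing beats shutting down (which would give -$199).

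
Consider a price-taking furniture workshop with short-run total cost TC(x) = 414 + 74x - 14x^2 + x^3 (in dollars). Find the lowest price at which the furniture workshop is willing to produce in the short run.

Short-run supply begins at min AVC. From VC = 74x - 14x^2 + x^3, AVC = 74 - 14x + x^2.
dAVC/dx = -14 + 2x = 0 gives x = 7. min AVC = 74 - 14·7 + 7^2 = 25.
For P < $25 the firm produces nothing.

$25 per unit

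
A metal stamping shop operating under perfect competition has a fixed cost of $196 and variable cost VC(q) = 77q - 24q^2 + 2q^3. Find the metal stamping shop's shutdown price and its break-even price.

Shutdown price = min AVC. AVC = 77 - 24q + 2q^2, with vertex at q = 6 and minimum $5.
ATC = 196/q + 77 - 24q + 2q^2. Setting dATC/dq = −196/q^2 − 24 + 4q = 0 gives q = 7 (since 4·7^3 − 24·7^2 = 196).
min ATC = 196/7 + 77 − 24·7 + 2·7^2 = $35. That is the break-even price.
Between these two prices the firm operates at a loss; above $35 it earns a profit.

Shutdown price = $5; break-even price = $35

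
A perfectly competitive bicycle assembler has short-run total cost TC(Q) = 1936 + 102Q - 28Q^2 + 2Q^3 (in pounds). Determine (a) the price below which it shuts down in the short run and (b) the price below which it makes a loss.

Shutdown price = £4; break-even price = £212

Shutdown price = min AVC. AVC = 102 - 28Q + 2Q^2, with vertex at Q = 7 and minimum £4.
ATC = 1936/Q + 102 - 28Q + 2Q^2. Setting dATC/dQ = −1936/Q^2 − 28 + 4Q = 0 gives Q = 11 (since 4·11^3 − 28·11^2 = 1936).
min ATC = 1936/11 + 102 − 28·11 + 2·11^2 = £212. That is the break-even price.
For £4 ≤ P < £212 the firm produces at a loss; below £4 it shuts down.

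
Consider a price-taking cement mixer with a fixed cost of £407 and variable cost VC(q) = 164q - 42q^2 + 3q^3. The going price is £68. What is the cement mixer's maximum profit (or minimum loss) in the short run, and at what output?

AVC = 164 - 42q + 3q^2; min AVC = £17 at q = 7. Since P = £68 ≥ min AVC, the firm produces.
With MC = 164 - 84q + 9q^2, P = MC on the upward-sloping part at q* = 8.
TR = 68·8 = 544. TC = 407 + 160 = 567. Profit = 544 − 567 = -£23.
By producing, the firm covers all variable cost plus £384 of fixed cost; shutting down would lose the full £407.

Profit = -£23 at q = 8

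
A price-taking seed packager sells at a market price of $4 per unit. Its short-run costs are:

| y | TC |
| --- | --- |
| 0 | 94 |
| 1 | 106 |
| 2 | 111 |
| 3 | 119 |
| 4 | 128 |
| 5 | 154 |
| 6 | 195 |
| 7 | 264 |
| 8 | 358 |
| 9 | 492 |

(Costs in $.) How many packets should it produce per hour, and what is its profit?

y = 0 (shut down); profit = -$94

Compute π = P·y − TC at each output: y=0: -94; y=1: -102; y=2: -103; y=3: -107; y=4: -112; y=5: -134; y=6: -171; y=7: -236; y=8: -326; y=9: -456.
Profit is highest at y = 0. Equivalently, the lowest AVC in the table is 25/3 ≈ $8.33 at y = 3, and P = $4 falls below it — price never covers variable cost, so the firm shuts down and loses only its fixed cost.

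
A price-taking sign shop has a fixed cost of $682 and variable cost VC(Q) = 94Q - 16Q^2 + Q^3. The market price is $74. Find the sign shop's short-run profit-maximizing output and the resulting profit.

Profit = -$282 at Q = 10

AVC = 94 - 16Q + Q^2; min AVC = $30 at Q = 8. Since P = $74 ≥ min AVC, the firm produces.
With MC = 94 - 32Q + 3Q^2, P = MC on the upward-sloping part at Q* = 10.
TR = 74·10 = 740. TC = 682 + 340 = 1022. Profit = 740 − 1022 = -$282.
By producing, the firm covers all variable cost plus $400 of fixed cost; shutting down would lose the full $682.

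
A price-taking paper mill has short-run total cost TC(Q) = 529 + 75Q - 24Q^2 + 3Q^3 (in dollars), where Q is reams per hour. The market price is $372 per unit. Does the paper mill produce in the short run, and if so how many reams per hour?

Produce at Q = 9

From TC, MC = TC'(Q) = 75 - 48Q + 9Q^2 and AVC = VC/Q = 75 - 24Q + 3Q^2.
AVC is minimized where dAVC/dQ = -24 + 6Q = 0, at Q = 4; min AVC = 75 - 24·4 + 3·4^2 = $27.
Since P = $372 ≥ min AVC = $27, price covers variable cost and the firm should produce.
Set P = MC: 372 = 75 - 48Q + 9Q^2 → -297 - 48Q + 9Q^2 = 0. The roots are Q = -11/3 and Q = 9; the profit-maximizing output is on the rising part of MC, so Q* = 9.
Check: AVC at Q = 9 is $102 ≤ P, so revenue covers variable cost.
Profit = P·Q − TC = 372·9 − 1447 = $1901.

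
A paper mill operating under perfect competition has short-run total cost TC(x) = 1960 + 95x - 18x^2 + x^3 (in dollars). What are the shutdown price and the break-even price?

Shutdown price = $14; break-even price = $179

AVC = 95 - 18x + x^2; minimized at x = 9, giving min AVC = $14. That is the shutdown price.
ATC = 1960/x + 95 - 18x + x^2. Setting dATC/dx = −1960/x^2 − 18 + 2x = 0 gives x = 14 (since 2·14^3 − 18·14^2 = 1960).
min ATC = 1960/14 + 95 − 18·14 + 14^2 = $179. That is the break-even price.
For $14 ≤ P < $179 the firm produces at a loss; below $14 it shuts down.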